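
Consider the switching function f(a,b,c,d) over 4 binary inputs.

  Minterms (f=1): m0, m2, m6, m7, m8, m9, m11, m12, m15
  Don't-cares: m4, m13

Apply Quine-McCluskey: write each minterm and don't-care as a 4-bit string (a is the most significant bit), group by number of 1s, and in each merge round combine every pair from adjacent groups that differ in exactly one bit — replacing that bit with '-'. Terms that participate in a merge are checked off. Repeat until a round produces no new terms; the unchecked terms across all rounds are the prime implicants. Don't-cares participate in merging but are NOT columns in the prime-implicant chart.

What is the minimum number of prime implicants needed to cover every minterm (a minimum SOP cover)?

4

[col 0] 0000*, 0010*, 0100*, 0110*, 0111*, 1000*, 1001*, 1011*, 1100*, 1101*, 1111*
[col 1] -000*, -100*, -111, 0-00*, 0-10*, 00-0*, 01-0*, 011-, 1-00*, 1-01*, 1-11*, 10-1*, 100-*, 11-1*, 110-*
[col 2] --00, 0--0, 1--1, 1-0-
Prime implicants: --00, -111, 0--0, 011-, 1--1, 1-0-
PI chart (minterm → PIs covering it):
  0 | --00,0--0
  2 | 0--0  (sole → essential)
  6 | 0--0,011-
  7 | -111,011-
  8 | --00,1-0-
  9 | 1--1,1-0-
  11 | 1--1  (sole → essential)
  12 | --00,1-0-
  15 | -111,1--1
Essential prime implicants: 0--0, 1--1
Petrick residual → --00, -111
Minimum SOP uses 4 PIs: c'd' + bcd + a'd' + ad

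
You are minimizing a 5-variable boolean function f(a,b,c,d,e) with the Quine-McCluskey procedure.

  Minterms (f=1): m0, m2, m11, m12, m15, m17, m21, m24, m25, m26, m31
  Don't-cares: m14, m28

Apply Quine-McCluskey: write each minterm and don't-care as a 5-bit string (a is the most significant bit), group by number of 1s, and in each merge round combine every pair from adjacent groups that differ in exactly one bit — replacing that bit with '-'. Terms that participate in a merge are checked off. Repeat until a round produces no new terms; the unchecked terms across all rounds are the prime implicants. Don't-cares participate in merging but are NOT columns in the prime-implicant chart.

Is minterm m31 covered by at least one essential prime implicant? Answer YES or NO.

size-2^0 implicants → 00000(✓)  00010(✓)  01011(✓)  01100(✓)  01110(✓)  01111(✓)  10001(✓)  10101(✓)  11000(✓)  11001(✓)  11010(✓)  11100(✓)  11111(✓)
size-2^1 implicants → -1100  -1111  000-0  01-11  011-0  0111-  1-001  10-01  11-00  110-0  1100-
Unchecked terms (primes): -1100, -1111, 000-0, 01-11, 011-0, 0111-, 1-001, 10-01, 11-00, 110-0, 1100-
Minterm coverage:
  m0 ⊆ 000-0 [E]
  m2 ⊆ 000-0 [E]
  m11 ⊆ 01-11 [E]
  m12 ⊆ -1100,011-0
  m15 ⊆ -1111,01-11,0111-
  m17 ⊆ 1-001,10-01
  m21 ⊆ 10-01 [E]
  m24 ⊆ 11-00,110-0,1100-
  m25 ⊆ 1-001,1100-
  m26 ⊆ 110-0 [E]
  m31 ⊆ -1111 [E]
E = {-1111, 000-0, 01-11, 10-01, 110-0}

YES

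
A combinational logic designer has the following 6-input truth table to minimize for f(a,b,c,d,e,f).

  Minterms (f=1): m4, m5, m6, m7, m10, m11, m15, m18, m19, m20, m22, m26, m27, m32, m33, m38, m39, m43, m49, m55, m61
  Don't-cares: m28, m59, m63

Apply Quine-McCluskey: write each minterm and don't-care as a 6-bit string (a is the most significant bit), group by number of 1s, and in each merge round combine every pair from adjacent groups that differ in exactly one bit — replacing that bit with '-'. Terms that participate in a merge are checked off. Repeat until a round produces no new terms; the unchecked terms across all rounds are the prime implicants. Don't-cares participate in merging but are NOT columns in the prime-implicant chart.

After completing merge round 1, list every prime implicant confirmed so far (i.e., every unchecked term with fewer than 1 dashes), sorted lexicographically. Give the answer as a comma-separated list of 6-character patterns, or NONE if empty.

[col 0] 000100*, 000101*, 000110*, 000111*, 001010*, 001011*, 001111*, 010010*, 010011*, 010100*, 010110*, 011010*, 011011*, 011100*, 100000*, 100001*, 100110*, 100111*, 101011*, 110001*, 110111*, 111011*, 111101*, 111111*
[col 1] -00110*, -00111*, -01011*, -11011*, 0-0100*, 0-0110*, 0-1010*, 0-1011*, 00-111, 0001-0*, 0001-1*, 00010-*, 00011-*, 001-11, 00101-*, 01-010*, 01-011*, 01-100, 010-10, 01001-*, 0101-0*, 01101-*, 1-0001, 1-0111, 1-1011*, 10000-, 10011-*, 11-111, 111-11, 1111-1
[col 2] --1011, -0011-, 0-01-0, 0-101-, 0001--, 01-01-
Prime implicants: --1011, -0011-, 0-01-0, 0-101-, 00-111, 0001--, 001-11, 01-01-, 01-100, 010-10, 1-0001, 1-0111, 10000-, 11-111, 111-11, 1111-1

NONE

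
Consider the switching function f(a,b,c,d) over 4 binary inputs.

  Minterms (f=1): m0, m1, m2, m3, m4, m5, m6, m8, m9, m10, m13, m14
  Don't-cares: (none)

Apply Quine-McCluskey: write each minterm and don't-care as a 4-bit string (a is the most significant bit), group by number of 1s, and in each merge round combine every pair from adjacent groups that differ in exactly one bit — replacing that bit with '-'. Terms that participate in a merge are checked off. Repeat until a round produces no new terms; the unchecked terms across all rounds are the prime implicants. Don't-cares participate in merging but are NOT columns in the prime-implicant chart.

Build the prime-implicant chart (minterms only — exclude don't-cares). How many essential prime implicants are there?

[col 0] 0000*, 0001*, 0010*, 0011*, 0100*, 0101*, 0110*, 1000*, 1001*, 1010*, 1101*, 1110*
[col 1] -000*, -001*, -010*, -101*, -110*, 0-00*, 0-01*, 0-10*, 00-0*, 00-1*, 000-*, 001-*, 01-0*, 010-*, 1-01*, 1-10*, 10-0*, 100-*
[col 2] --01, --10, -0-0, -00-, 0--0, 0-0-, 00--
Prime implicants: --01, --10, -0-0, -00-, 0--0, 0-0-, 00--
PI chart (minterm → PIs covering it):
  0 | -0-0,-00-,0--0,0-0-,00--
  1 | --01,-00-,0-0-,00--
  2 | --10,-0-0,0--0,00--
  3 | 00--  (sole → essential)
  4 | 0--0,0-0-
  5 | --01,0-0-
  6 | --10,0--0
  8 | -0-0,-00-
  9 | --01,-00-
  10 | --10,-0-0
  13 | --01  (sole → essential)
  14 | --10  (sole → essential)
Essential prime implicants: --01, --10, 00--

3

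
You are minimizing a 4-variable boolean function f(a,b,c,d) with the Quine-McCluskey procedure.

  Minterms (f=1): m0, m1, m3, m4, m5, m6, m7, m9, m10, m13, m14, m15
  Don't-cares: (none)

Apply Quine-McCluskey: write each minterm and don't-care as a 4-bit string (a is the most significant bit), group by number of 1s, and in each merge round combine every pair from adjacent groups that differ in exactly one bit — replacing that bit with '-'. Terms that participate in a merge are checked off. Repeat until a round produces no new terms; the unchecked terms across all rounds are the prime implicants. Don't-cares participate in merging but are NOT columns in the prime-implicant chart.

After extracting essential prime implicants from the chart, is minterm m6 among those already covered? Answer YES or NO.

size-2^0 implicants → 0000(✓)  0001(✓)  0011(✓)  0100(✓)  0101(✓)  0110(✓)  0111(✓)  1001(✓)  1010(✓)  1101(✓)  1110(✓)  1111(✓)
size-2^1 implicants → -001(✓)  -101(✓)  -110(✓)  -111(✓)  0-00(✓)  0-01(✓)  0-11(✓)  00-1(✓)  000-(✓)  01-0(✓)  01-1(✓)  010-(✓)  011-(✓)  1-01(✓)  1-10  11-1(✓)  111-(✓)
size-2^2 implicants → --01  -1-1  -11-  0--1  0-0-  01--
Unchecked terms (primes): --01, -1-1, -11-, 0--1, 0-0-, 01--, 1-10
Minterm coverage:
  m0 ⊆ 0-0- [E]
  m1 ⊆ --01,0--1,0-0-
  m3 ⊆ 0--1 [E]
  m4 ⊆ 0-0-,01--
  m5 ⊆ --01,-1-1,0--1,0-0-,01--
  m6 ⊆ -11-,01--
  m7 ⊆ -1-1,-11-,0--1,01--
  m9 ⊆ --01 [E]
  m10 ⊆ 1-10 [E]
  m13 ⊆ --01,-1-1
  m14 ⊆ -11-,1-10
  m15 ⊆ -1-1,-11-
E = {--01, 0--1, 0-0-, 1-10}

NO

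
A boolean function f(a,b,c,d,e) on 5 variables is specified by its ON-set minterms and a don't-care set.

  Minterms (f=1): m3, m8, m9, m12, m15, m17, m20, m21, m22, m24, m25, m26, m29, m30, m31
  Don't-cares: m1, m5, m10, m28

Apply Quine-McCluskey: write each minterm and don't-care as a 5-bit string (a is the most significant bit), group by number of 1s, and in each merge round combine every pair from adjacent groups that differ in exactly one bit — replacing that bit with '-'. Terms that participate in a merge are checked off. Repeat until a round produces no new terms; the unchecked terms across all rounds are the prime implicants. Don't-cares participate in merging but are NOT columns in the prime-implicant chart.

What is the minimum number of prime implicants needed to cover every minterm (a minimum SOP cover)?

Round 0: 00001✓ 00011✓ 00101✓ 01000✓ 01001✓ 01010✓ 01100✓ 01111✓ 10001✓ 10100✓ 10101✓ 10110✓ 11000✓ 11001✓ 11010✓ 11100✓ 11101✓ 11110✓ 11111✓
Round 1: -0001✓ -0101✓ -1000✓ -1001✓ -1010✓ -1100✓ -1111 0-001✓ 00-01✓ 000-1 01-00✓ 010-0✓ 0100-✓ 1-001✓ 1-100✓ 1-101✓ 1-110✓ 10-01✓ 101-0✓ 1010-✓ 11-00✓ 11-01✓ 11-10✓ 110-0✓ 1100-✓ 111-0✓ 111-1✓ 1110-✓ 1111-✓
Round 2: --001 -0-01 -1-00 -10-0 -100- 1--01 1-1-0 1-10- 11--0 11-0- 111--
PIs = {--001, -0-01, -1-00, -10-0, -100-, -1111, 000-1, 1--01, 1-1-0, 1-10-, 11--0, 11-0-, 111--}
Coverage chart:
  m3: 000-1 ←essential
  m8: -1-00,-10-0,-100-
  m9: --001,-100-
  m12: -1-00 ←essential
  m15: -1111 ←essential
  m17: --001,-0-01,1--01
  m20: 1-1-0,1-10-
  m21: -0-01,1--01,1-10-
  m22: 1-1-0 ←essential
  m24: -1-00,-10-0,-100-,11--0,11-0-
  m25: --001,-100-,1--01,11-0-
  m26: -10-0,11--0
  m29: 1--01,1-10-,11-0-,111--
  m30: 1-1-0,11--0,111--
  m31: -1111,111--
Essential: -1-00, -1111, 000-1, 1-1-0
Petrick residual → --001, -10-0, 1--01
Min cover (7 terms): c'd'e + bd'e' + bc'e' + bcde + a'b'c'e + ad'e + ace'

7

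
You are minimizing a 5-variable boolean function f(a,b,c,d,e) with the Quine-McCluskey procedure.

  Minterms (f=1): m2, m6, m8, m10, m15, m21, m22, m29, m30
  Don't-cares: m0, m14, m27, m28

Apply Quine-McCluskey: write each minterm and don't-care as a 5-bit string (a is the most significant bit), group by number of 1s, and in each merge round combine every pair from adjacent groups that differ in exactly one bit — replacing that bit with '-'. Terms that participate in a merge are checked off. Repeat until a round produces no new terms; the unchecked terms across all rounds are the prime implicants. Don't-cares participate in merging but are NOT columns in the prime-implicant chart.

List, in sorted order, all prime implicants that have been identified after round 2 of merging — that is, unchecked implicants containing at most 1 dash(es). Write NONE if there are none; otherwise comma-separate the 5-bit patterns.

Round 0: 00000✓ 00010✓ 00110✓ 01000✓ 01010✓ 01110✓ 01111✓ 10101✓ 10110✓ 11011 11100✓ 11101✓ 11110✓
Round 1: -0110✓ -1110✓ 0-000✓ 0-010✓ 0-110✓ 00-10✓ 000-0✓ 01-10✓ 010-0✓ 0111- 1-101 1-110✓ 111-0 1110-
Round 2: --110 0--10 0-0-0
PIs = {--110, 0--10, 0-0-0, 0111-, 1-101, 11011, 111-0, 1110-}

0111-, 1-101, 11011, 111-0, 1110-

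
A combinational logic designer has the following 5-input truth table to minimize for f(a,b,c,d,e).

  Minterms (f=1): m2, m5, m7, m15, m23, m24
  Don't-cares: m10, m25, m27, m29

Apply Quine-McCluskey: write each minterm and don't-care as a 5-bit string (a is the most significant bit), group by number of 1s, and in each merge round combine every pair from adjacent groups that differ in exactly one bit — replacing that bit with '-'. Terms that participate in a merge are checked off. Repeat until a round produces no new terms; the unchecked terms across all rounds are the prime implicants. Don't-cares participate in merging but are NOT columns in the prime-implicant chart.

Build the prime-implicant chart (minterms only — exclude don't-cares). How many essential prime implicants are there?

5

Round 0: 00010✓ 00101✓ 00111✓ 01010✓ 01111✓ 10111✓ 11000✓ 11001✓ 11011✓ 11101✓
Round 1: -0111 0-010 0-111 001-1 11-01 110-1 1100-
PIs = {-0111, 0-010, 0-111, 001-1, 11-01, 110-1, 1100-}
Coverage chart:
  m2: 0-010 ←essential
  m5: 001-1 ←essential
  m7: -0111,0-111,001-1
  m15: 0-111 ←essential
  m23: -0111 ←essential
  m24: 1100- ←essential
Essential: -0111, 0-010, 0-111, 001-1, 1100-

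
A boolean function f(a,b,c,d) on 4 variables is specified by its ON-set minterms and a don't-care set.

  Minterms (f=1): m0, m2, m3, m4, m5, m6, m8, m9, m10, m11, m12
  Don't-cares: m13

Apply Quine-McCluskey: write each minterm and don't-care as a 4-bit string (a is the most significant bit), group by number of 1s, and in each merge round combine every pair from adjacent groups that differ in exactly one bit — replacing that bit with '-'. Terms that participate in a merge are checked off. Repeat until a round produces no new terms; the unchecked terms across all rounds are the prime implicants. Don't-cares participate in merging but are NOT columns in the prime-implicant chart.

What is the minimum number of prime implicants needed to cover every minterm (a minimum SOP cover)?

[col 0] 0000*, 0010*, 0011*, 0100*, 0101*, 0110*, 1000*, 1001*, 1010*, 1011*, 1100*, 1101*
[col 1] -000*, -010*, -011*, -100*, -101*, 0-00*, 0-10*, 00-0*, 001-*, 01-0*, 010-*, 1-00*, 1-01*, 10-0*, 10-1*, 100-*, 101-*, 110-*
[col 2] --00, -0-0, -01-, -10-, 0--0, 1-0-, 10--
Prime implicants: --00, -0-0, -01-, -10-, 0--0, 1-0-, 10--
PI chart (minterm → PIs covering it):
  0 | --00,-0-0,0--0
  2 | -0-0,-01-,0--0
  3 | -01-  (sole → essential)
  4 | --00,-10-,0--0
  5 | -10-  (sole → essential)
  6 | 0--0  (sole → essential)
  8 | --00,-0-0,1-0-,10--
  9 | 1-0-,10--
  10 | -0-0,-01-,10--
  11 | -01-,10--
  12 | --00,-10-,1-0-
Essential prime implicants: -01-, -10-, 0--0
Petrick residual → 1-0-
Minimum SOP uses 4 PIs: b'c + bc' + a'd' + ac'

4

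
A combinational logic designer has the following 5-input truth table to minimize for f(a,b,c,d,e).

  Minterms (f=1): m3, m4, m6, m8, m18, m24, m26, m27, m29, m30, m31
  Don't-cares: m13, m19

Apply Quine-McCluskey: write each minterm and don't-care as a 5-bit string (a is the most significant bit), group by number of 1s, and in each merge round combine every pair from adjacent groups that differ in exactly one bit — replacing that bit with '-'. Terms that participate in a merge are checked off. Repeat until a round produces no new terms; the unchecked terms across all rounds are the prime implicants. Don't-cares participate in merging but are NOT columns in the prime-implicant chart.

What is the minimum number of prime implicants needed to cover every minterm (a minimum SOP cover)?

6

[col 0] 00011*, 00100*, 00110*, 01000*, 01101*, 10010*, 10011*, 11000*, 11010*, 11011*, 11101*, 11110*, 11111*
[col 1] -0011, -1000, -1101, 001-0, 1-010*, 1-011*, 1001-*, 11-10*, 11-11*, 110-0, 1101-*, 111-1, 1111-*
[col 2] 1-01-, 11-1-
Prime implicants: -0011, -1000, -1101, 001-0, 1-01-, 11-1-, 110-0, 111-1
PI chart (minterm → PIs covering it):
  3 | -0011  (sole → essential)
  4 | 001-0  (sole → essential)
  6 | 001-0  (sole → essential)
  8 | -1000  (sole → essential)
  18 | 1-01-  (sole → essential)
  24 | -1000,110-0
  26 | 1-01-,11-1-,110-0
  27 | 1-01-,11-1-
  29 | -1101,111-1
  30 | 11-1-  (sole → essential)
  31 | 11-1-,111-1
Essential prime implicants: -0011, -1000, 001-0, 1-01-, 11-1-
Petrick residual → -1101
Minimum SOP uses 6 PIs: b'c'de + bc'd'e' + bcd'e + a'b'ce' + ac'd + abd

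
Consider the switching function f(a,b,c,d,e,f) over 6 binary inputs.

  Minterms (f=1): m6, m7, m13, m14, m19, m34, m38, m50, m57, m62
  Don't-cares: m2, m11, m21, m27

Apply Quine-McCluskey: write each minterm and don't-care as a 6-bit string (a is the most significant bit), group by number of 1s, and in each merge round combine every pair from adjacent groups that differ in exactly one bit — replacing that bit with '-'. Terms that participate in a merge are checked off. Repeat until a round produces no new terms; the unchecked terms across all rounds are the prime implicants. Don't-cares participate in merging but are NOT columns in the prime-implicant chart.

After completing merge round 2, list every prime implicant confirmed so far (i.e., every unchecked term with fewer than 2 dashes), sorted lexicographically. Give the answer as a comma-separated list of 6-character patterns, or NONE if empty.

[col 0] 000010*, 000110*, 000111*, 001011*, 001101, 001110*, 010011*, 010101, 011011*, 100010*, 100110*, 110010*, 111001, 111110
[col 1] -00010*, -00110*, 0-1011, 00-110, 000-10*, 00011-, 01-011, 1-0010, 100-10*
[col 2] -00-10
Prime implicants: -00-10, 0-1011, 00-110, 00011-, 001101, 01-011, 010101, 1-0010, 111001, 111110

0-1011, 00-110, 00011-, 001101, 01-011, 010101, 1-0010, 111001, 111110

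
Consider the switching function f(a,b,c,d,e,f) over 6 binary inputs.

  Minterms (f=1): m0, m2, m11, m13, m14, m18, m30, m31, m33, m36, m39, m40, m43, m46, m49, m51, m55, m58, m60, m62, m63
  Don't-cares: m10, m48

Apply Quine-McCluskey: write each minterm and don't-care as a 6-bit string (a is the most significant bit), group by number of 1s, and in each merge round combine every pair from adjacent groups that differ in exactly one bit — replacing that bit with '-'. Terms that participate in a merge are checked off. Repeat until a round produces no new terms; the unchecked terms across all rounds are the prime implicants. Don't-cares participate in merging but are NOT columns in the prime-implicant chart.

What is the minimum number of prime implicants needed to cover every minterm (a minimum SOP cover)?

[col 0] 000000*, 000010*, 001010*, 001011*, 001101, 001110*, 010010*, 011110*, 011111*, 100001*, 100100, 100111*, 101000, 101011*, 101110*, 110000*, 110001*, 110011*, 110111*, 111010*, 111100*, 111110*, 111111*
[col 1] -01011, -01110*, -11110*, -11111*, 0-0010, 0-1110*, 00-010, 0000-0, 001-10, 00101-, 01111-*, 1-0001, 1-0111, 1-1110*, 11-111, 110-11, 1100-1, 11000-, 111-10, 1111-0, 11111-*
[col 2] --1110, -1111-
Prime implicants: --1110, -01011, -1111-, 0-0010, 00-010, 0000-0, 001-10, 00101-, 001101, 1-0001, 1-0111, 100100, 101000, 11-111, 110-11, 1100-1, 11000-, 111-10, 1111-0
PI chart (minterm → PIs covering it):
  0 | 0000-0  (sole → essential)
  2 | 0-0010,00-010,0000-0
  11 | -01011,00101-
  13 | 001101  (sole → essential)
  14 | --1110,001-10
  18 | 0-0010  (sole → essential)
  30 | --1110,-1111-
  31 | -1111-  (sole → essential)
  33 | 1-0001  (sole → essential)
  36 | 100100  (sole → essential)
  39 | 1-0111  (sole → essential)
  40 | 101000  (sole → essential)
  43 | -01011  (sole → essential)
  46 | --1110  (sole → essential)
  49 | 1-0001,1100-1,11000-
  51 | 110-11,1100-1
  55 | 1-0111,11-111,110-11
  58 | 111-10  (sole → essential)
  60 | 1111-0  (sole → essential)
  62 | --1110,-1111-,111-10,1111-0
  63 | -1111-,11-111
Essential prime implicants: --1110, -01011, -1111-, 0-0010, 0000-0, 001101, 1-0001, 1-0111, 100100, 101000, 111-10, 1111-0
Petrick residual → 110-11
Minimum SOP uses 13 PIs: cdef' + b'cd'ef + bcde + a'c'd'ef' + a'b'c'd'f' + a'b'cde'f + ac'd'e'f + ac'def + ab'c'de'f' + ab'cd'e'f' + abc'ef + abcef' + abcdf'

13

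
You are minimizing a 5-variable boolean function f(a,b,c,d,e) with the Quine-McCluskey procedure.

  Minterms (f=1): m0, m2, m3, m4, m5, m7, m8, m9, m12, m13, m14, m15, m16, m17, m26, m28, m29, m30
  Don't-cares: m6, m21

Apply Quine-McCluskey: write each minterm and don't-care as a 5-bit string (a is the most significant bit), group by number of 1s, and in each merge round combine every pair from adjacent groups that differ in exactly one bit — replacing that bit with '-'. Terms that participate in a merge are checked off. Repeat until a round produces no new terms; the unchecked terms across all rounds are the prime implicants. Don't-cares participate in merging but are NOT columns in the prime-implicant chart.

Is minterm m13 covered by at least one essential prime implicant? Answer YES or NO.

[col 0] 00000*, 00010*, 00011*, 00100*, 00101*, 00110*, 00111*, 01000*, 01001*, 01100*, 01101*, 01110*, 01111*, 10000*, 10001*, 10101*, 11010*, 11100*, 11101*, 11110*
[col 1] -0000, -0101*, -1100*, -1101*, -1110*, 0-000*, 0-100*, 0-101*, 0-110*, 0-111*, 00-00*, 00-10*, 00-11*, 000-0*, 0001-*, 001-0*, 001-1*, 0010-*, 0011-*, 01-00*, 01-01*, 0100-*, 011-0*, 011-1*, 0110-*, 0111-*, 1-101*, 10-01, 1000-, 11-10, 111-0*, 1110-*
[col 2] --101, -11-0, -110-, 0--00, 0-1-0*, 0-1-1*, 0-10-*, 0-11-*, 00--0, 00-1-, 001--*, 01-0-, 011--*
[col 3] 0-1--
Prime implicants: --101, -0000, -11-0, -110-, 0--00, 0-1--, 00--0, 00-1-, 01-0-, 10-01, 1000-, 11-10
PI chart (minterm → PIs covering it):
  0 | -0000,0--00,00--0
  2 | 00--0,00-1-
  3 | 00-1-  (sole → essential)
  4 | 0--00,0-1--,00--0
  5 | --101,0-1--
  7 | 0-1--,00-1-
  8 | 0--00,01-0-
  9 | 01-0-  (sole → essential)
  12 | -11-0,-110-,0--00,0-1--,01-0-
  13 | --101,-110-,0-1--,01-0-
  14 | -11-0,0-1--
  15 | 0-1--  (sole → essential)
  16 | -0000,1000-
  17 | 10-01,1000-
  26 | 11-10  (sole → essential)
  28 | -11-0,-110-
  29 | --101,-110-
  30 | -11-0,11-10
Essential prime implicants: 0-1--, 00-1-, 01-0-, 11-10

YES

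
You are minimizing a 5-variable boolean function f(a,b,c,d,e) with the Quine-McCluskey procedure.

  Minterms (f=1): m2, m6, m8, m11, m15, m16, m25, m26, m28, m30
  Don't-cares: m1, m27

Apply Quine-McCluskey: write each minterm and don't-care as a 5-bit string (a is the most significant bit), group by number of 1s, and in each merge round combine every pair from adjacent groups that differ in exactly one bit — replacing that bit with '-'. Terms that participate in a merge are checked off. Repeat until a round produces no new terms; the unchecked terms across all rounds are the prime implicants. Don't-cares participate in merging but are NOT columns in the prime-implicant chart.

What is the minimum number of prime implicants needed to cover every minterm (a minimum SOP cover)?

[col 0] 00001, 00010*, 00110*, 01000, 01011*, 01111*, 10000, 11001*, 11010*, 11011*, 11100*, 11110*
[col 1] -1011, 00-10, 01-11, 11-10, 110-1, 1101-, 111-0
Prime implicants: -1011, 00-10, 00001, 01-11, 01000, 10000, 11-10, 110-1, 1101-, 111-0
PI chart (minterm → PIs covering it):
  2 | 00-10  (sole → essential)
  6 | 00-10  (sole → essential)
  8 | 01000  (sole → essential)
  11 | -1011,01-11
  15 | 01-11  (sole → essential)
  16 | 10000  (sole → essential)
  25 | 110-1  (sole → essential)
  26 | 11-10,1101-
  28 | 111-0  (sole → essential)
  30 | 11-10,111-0
Essential prime implicants: 00-10, 01-11, 01000, 10000, 110-1, 111-0
Petrick residual → 11-10
Minimum SOP uses 7 PIs: a'b'de' + a'bde + a'bc'd'e' + ab'c'd'e' + abde' + abc'e + abce'

7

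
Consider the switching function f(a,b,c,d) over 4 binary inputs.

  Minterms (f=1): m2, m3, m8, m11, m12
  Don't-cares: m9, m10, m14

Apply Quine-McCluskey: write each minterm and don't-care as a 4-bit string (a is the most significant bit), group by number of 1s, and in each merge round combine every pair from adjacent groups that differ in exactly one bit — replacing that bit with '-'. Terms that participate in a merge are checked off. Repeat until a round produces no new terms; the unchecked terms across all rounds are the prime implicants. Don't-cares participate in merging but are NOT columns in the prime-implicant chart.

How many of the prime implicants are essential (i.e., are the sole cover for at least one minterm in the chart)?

size-2^0 implicants → 0010(✓)  0011(✓)  1000(✓)  1001(✓)  1010(✓)  1011(✓)  1100(✓)  1110(✓)
size-2^1 implicants → -010(✓)  -011(✓)  001-(✓)  1-00(✓)  1-10(✓)  10-0(✓)  10-1(✓)  100-(✓)  101-(✓)  11-0(✓)
size-2^2 implicants → -01-  1--0  10--
Unchecked terms (primes): -01-, 1--0, 10--
Minterm coverage:
  m2 ⊆ -01- [E]
  m3 ⊆ -01- [E]
  m8 ⊆ 1--0,10--
  m11 ⊆ -01-,10--
  m12 ⊆ 1--0 [E]
E = {-01-, 1--0}

2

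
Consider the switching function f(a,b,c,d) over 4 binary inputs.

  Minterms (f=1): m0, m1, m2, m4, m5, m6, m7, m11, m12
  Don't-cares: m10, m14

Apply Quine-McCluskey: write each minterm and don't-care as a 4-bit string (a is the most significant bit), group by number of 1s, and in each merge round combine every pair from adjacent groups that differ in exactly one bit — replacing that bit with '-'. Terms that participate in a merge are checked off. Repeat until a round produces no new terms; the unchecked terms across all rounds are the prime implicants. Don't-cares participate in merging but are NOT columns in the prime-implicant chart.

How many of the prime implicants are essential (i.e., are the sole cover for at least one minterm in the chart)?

4

[col 0] 0000*, 0001*, 0010*, 0100*, 0101*, 0110*, 0111*, 1010*, 1011*, 1100*, 1110*
[col 1] -010*, -100*, -110*, 0-00*, 0-01*, 0-10*, 00-0*, 000-*, 01-0*, 01-1*, 010-*, 011-*, 1-10*, 101-, 11-0*
[col 2] --10, -1-0, 0--0, 0-0-, 01--
Prime implicants: --10, -1-0, 0--0, 0-0-, 01--, 101-
PI chart (minterm → PIs covering it):
  0 | 0--0,0-0-
  1 | 0-0-  (sole → essential)
  2 | --10,0--0
  4 | -1-0,0--0,0-0-,01--
  5 | 0-0-,01--
  6 | --10,-1-0,0--0,01--
  7 | 01--  (sole → essential)
  11 | 101-  (sole → essential)
  12 | -1-0  (sole → essential)
Essential prime implicants: -1-0, 0-0-, 01--, 101-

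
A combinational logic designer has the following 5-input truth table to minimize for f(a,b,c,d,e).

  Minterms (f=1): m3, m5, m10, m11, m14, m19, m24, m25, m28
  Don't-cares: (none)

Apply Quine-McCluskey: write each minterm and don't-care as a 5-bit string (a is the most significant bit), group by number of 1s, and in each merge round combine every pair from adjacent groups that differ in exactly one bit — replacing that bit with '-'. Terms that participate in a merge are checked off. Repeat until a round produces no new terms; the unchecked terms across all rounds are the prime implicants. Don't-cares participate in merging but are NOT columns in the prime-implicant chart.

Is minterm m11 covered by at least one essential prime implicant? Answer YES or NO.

NO

[col 0] 00011*, 00101, 01010*, 01011*, 01110*, 10011*, 11000*, 11001*, 11100*
[col 1] -0011, 0-011, 01-10, 0101-, 11-00, 1100-
Prime implicants: -0011, 0-011, 00101, 01-10, 0101-, 11-00, 1100-
PI chart (minterm → PIs covering it):
  3 | -0011,0-011
  5 | 00101  (sole → essential)
  10 | 01-10,0101-
  11 | 0-011,0101-
  14 | 01-10  (sole → essential)
  19 | -0011  (sole → essential)
  24 | 11-00,1100-
  25 | 1100-  (sole → essential)
  28 | 11-00  (sole → essential)
Essential prime implicants: -0011, 00101, 01-10, 11-00, 1100-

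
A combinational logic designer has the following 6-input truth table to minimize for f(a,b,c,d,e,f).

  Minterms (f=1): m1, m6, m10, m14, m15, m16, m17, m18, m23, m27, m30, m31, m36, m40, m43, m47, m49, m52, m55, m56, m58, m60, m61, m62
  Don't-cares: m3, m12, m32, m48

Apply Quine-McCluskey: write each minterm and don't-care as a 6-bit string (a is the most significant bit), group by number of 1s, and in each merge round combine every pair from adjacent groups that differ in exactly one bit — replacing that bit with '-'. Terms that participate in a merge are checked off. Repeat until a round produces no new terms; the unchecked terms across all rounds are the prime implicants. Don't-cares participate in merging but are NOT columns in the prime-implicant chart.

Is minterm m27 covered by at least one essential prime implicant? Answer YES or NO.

YES

Round 0: 000001✓ 000011✓ 000110✓ 001010✓ 001100✓ 001110✓ 001111✓ 010000✓ 010001✓ 010010✓ 010111✓ 011011✓ 011110✓ 011111✓ 100000✓ 100100✓ 101000✓ 101011✓ 101111✓ 110000✓ 110001✓ 110100✓ 110111✓ 111000✓ 111010✓ 111100✓ 111101✓ 111110✓
Round 1: -01111 -10000✓ -10001✓ -10111 -11110 0-0001 0-1110✓ 0-1111✓ 00-110 0000-1 001-10 0011-0 00111-✓ 01-111 0100-0 01000-✓ 011-11 01111-✓ 1-0000✓ 1-0100✓ 1-1000✓ 10-000✓ 100-00✓ 101-11 11-000✓ 11-100✓ 110-00✓ 11000-✓ 111-00✓ 111-10✓ 1110-0✓ 1111-0✓ 11110-
Round 2: -1000- 0-111- 1--000 1-0-00 11--00 111--0
PIs = {-01111, -1000-, -10111, -11110, 0-0001, 0-111-, 00-110, 0000-1, 001-10, 0011-0, 01-111, 0100-0, 011-11, 1--000, 1-0-00, 101-11, 11--00, 111--0, 11110-}
Coverage chart:
  m1: 0-0001,0000-1
  m6: 00-110 ←essential
  m10: 001-10 ←essential
  m14: 0-111-,00-110,001-10,0011-0
  m15: -01111,0-111-
  m16: -1000-,0100-0
  m17: -1000-,0-0001
  m18: 0100-0 ←essential
  m23: -10111,01-111
  m27: 011-11 ←essential
  m30: -11110,0-111-
  m31: 0-111-,01-111,011-11
  m36: 1-0-00 ←essential
  m40: 1--000 ←essential
  m43: 101-11 ←essential
  m47: -01111,101-11
  m49: -1000- ←essential
  m52: 1-0-00,11--00
  m55: -10111 ←essential
  m56: 1--000,11--00,111--0
  m58: 111--0 ←essential
  m60: 11--00,111--0,11110-
  m61: 11110- ←essential
  m62: -11110,111--0
Essential: -1000-, -10111, 00-110, 001-10, 0100-0, 011-11, 1--000, 1-0-00, 101-11, 111--0, 11110-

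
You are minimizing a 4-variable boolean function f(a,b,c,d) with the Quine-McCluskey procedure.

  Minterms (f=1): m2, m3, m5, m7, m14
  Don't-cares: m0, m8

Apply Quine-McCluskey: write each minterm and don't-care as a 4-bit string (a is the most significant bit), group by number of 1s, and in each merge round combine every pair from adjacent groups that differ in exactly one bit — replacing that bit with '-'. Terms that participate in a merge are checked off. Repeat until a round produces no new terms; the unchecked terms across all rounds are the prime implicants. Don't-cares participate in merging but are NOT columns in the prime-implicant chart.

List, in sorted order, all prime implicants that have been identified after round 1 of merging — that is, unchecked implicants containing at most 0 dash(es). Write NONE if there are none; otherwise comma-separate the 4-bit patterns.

[col 0] 0000*, 0010*, 0011*, 0101*, 0111*, 1000*, 1110
[col 1] -000, 0-11, 00-0, 001-, 01-1
Prime implicants: -000, 0-11, 00-0, 001-, 01-1, 1110

1110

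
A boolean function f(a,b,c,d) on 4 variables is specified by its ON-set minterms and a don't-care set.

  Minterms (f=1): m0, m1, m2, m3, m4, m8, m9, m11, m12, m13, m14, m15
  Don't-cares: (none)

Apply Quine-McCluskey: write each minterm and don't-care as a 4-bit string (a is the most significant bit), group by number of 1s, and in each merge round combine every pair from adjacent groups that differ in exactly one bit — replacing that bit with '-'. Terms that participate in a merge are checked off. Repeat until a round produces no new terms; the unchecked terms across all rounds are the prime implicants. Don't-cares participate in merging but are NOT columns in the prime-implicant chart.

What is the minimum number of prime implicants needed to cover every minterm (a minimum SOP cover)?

size-2^0 implicants → 0000(✓)  0001(✓)  0010(✓)  0011(✓)  0100(✓)  1000(✓)  1001(✓)  1011(✓)  1100(✓)  1101(✓)  1110(✓)  1111(✓)
size-2^1 implicants → -000(✓)  -001(✓)  -011(✓)  -100(✓)  0-00(✓)  00-0(✓)  00-1(✓)  000-(✓)  001-(✓)  1-00(✓)  1-01(✓)  1-11(✓)  10-1(✓)  100-(✓)  11-0(✓)  11-1(✓)  110-(✓)  111-(✓)
size-2^2 implicants → --00  -0-1  -00-  00--  1--1  1-0-  11--
Unchecked terms (primes): --00, -0-1, -00-, 00--, 1--1, 1-0-, 11--
Minterm coverage:
  m0 ⊆ --00,-00-,00--
  m1 ⊆ -0-1,-00-,00--
  m2 ⊆ 00-- [E]
  m3 ⊆ -0-1,00--
  m4 ⊆ --00 [E]
  m8 ⊆ --00,-00-,1-0-
  m9 ⊆ -0-1,-00-,1--1,1-0-
  m11 ⊆ -0-1,1--1
  m12 ⊆ --00,1-0-,11--
  m13 ⊆ 1--1,1-0-,11--
  m14 ⊆ 11-- [E]
  m15 ⊆ 1--1,11--
E = {--00, 00--, 11--}
Petrick residual → -0-1
Cover = c'd' + b'd + a'b' + ab  |cover|=4

4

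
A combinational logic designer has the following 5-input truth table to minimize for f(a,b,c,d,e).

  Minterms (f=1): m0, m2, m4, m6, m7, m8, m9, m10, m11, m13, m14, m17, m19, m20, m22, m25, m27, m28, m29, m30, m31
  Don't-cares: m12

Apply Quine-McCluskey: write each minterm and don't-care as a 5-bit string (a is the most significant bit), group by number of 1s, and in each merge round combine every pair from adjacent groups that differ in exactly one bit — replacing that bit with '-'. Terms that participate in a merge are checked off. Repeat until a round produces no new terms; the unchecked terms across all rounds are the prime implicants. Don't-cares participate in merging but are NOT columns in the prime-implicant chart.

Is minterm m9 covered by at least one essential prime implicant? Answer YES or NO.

[col 0] 00000*, 00010*, 00100*, 00110*, 00111*, 01000*, 01001*, 01010*, 01011*, 01100*, 01101*, 01110*, 10001*, 10011*, 10100*, 10110*, 11001*, 11011*, 11100*, 11101*, 11110*, 11111*
[col 1] -0100*, -0110*, -1001*, -1011*, -1100*, -1101*, -1110*, 0-000*, 0-010*, 0-100*, 0-110*, 00-00*, 00-10*, 000-0*, 001-0*, 0011-, 01-00*, 01-01*, 01-10*, 010-0*, 010-1*, 0100-*, 0101-*, 011-0*, 0110-*, 1-001*, 1-011*, 1-100*, 1-110*, 100-1*, 101-0*, 11-01*, 11-11*, 110-1*, 111-0*, 111-1*, 1110-*, 1111-*
[col 2] --100*, --110*, -01-0*, -1-01, -10-1, -11-0*, -110-, 0--00*, 0--10*, 0-0-0*, 0-1-0*, 00--0*, 01--0*, 01-0-, 010--, 1-0-1, 1-1-0*, 11--1, 111--
[col 3] --1-0, 0---0
Prime implicants: --1-0, -1-01, -10-1, -110-, 0---0, 0011-, 01-0-, 010--, 1-0-1, 11--1, 111--
PI chart (minterm → PIs covering it):
  0 | 0---0  (sole → essential)
  2 | 0---0  (sole → essential)
  4 | --1-0,0---0
  6 | --1-0,0---0,0011-
  7 | 0011-  (sole → essential)
  8 | 0---0,01-0-,010--
  9 | -1-01,-10-1,01-0-,010--
  10 | 0---0,010--
  11 | -10-1,010--
  13 | -1-01,-110-,01-0-
  14 | --1-0,0---0
  17 | 1-0-1  (sole → essential)
  19 | 1-0-1  (sole → essential)
  20 | --1-0  (sole → essential)
  22 | --1-0  (sole → essential)
  25 | -1-01,-10-1,1-0-1,11--1
  27 | -10-1,1-0-1,11--1
  28 | --1-0,-110-,111--
  29 | -1-01,-110-,11--1,111--
  30 | --1-0,111--
  31 | 11--1,111--
Essential prime implicants: --1-0, 0---0, 0011-, 1-0-1

NO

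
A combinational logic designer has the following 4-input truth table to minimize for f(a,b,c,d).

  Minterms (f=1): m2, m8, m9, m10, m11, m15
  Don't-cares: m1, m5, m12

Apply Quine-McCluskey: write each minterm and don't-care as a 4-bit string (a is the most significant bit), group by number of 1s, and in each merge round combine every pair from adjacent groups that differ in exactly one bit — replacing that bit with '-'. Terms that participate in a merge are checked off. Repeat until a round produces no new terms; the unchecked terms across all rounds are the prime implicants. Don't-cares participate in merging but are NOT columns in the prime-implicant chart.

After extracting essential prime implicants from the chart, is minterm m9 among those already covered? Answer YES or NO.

[col 0] 0001*, 0010*, 0101*, 1000*, 1001*, 1010*, 1011*, 1100*, 1111*
[col 1] -001, -010, 0-01, 1-00, 1-11, 10-0*, 10-1*, 100-*, 101-*
[col 2] 10--
Prime implicants: -001, -010, 0-01, 1-00, 1-11, 10--
PI chart (minterm → PIs covering it):
  2 | -010  (sole → essential)
  8 | 1-00,10--
  9 | -001,10--
  10 | -010,10--
  11 | 1-11,10--
  15 | 1-11  (sole → essential)
Essential prime implicants: -010, 1-11

NO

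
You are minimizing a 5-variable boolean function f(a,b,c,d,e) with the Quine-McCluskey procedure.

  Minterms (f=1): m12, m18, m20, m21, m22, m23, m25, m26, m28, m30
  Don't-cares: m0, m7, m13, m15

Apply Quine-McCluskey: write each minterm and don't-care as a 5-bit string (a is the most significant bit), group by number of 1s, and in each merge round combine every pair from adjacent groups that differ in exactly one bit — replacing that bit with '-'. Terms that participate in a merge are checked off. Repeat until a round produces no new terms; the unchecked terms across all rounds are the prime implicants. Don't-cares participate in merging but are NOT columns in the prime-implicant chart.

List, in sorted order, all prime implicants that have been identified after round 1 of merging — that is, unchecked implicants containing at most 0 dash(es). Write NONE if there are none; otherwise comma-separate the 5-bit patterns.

00000, 11001

Round 0: 00000 00111✓ 01100✓ 01101✓ 01111✓ 10010✓ 10100✓ 10101✓ 10110✓ 10111✓ 11001 11010✓ 11100✓ 11110✓
Round 1: -0111 -1100 0-111 011-1 0110- 1-010✓ 1-100✓ 1-110✓ 10-10✓ 101-0✓ 101-1✓ 1010-✓ 1011-✓ 11-10✓ 111-0✓
Round 2: 1--10 1-1-0 101--
PIs = {-0111, -1100, 0-111, 00000, 011-1, 0110-, 1--10, 1-1-0, 101--, 11001}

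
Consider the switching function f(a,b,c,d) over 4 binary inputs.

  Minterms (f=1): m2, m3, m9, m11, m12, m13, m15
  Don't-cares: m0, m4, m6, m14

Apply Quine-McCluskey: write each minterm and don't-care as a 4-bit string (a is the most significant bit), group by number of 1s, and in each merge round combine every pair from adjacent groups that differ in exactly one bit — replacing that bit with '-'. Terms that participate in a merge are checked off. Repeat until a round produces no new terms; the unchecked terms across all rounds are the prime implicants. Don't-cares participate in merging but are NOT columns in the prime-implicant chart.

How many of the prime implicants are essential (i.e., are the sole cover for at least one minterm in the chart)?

[col 0] 0000*, 0010*, 0011*, 0100*, 0110*, 1001*, 1011*, 1100*, 1101*, 1110*, 1111*
[col 1] -011, -100*, -110*, 0-00*, 0-10*, 00-0*, 001-, 01-0*, 1-01*, 1-11*, 10-1*, 11-0*, 11-1*, 110-*, 111-*
[col 2] -1-0, 0--0, 1--1, 11--
Prime implicants: -011, -1-0, 0--0, 001-, 1--1, 11--
PI chart (minterm → PIs covering it):
  2 | 0--0,001-
  3 | -011,001-
  9 | 1--1  (sole → essential)
  11 | -011,1--1
  12 | -1-0,11--
  13 | 1--1,11--
  15 | 1--1,11--
Essential prime implicants: 1--1

1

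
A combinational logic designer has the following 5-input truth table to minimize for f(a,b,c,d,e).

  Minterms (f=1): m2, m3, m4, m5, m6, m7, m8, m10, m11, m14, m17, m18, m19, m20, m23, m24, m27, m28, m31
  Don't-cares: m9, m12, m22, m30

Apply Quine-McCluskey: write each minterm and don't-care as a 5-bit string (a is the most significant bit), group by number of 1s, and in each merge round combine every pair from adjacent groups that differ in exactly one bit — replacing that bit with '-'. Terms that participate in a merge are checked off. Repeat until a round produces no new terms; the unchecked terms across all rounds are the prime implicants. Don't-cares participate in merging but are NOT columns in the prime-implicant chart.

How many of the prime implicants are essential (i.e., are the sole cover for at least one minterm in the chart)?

Round 0: 00010✓ 00011✓ 00100✓ 00101✓ 00110✓ 00111✓ 01000✓ 01001✓ 01010✓ 01011✓ 01100✓ 01110✓ 10001✓ 10010✓ 10011✓ 10100✓ 10110✓ 10111✓ 11000✓ 11011✓ 11100✓ 11110✓ 11111✓
Round 1: -0010✓ -0011✓ -0100✓ -0110✓ -0111✓ -1000✓ -1011✓ -1100✓ -1110✓ 0-010✓ 0-011✓ 0-100✓ 0-110✓ 00-10✓ 00-11✓ 0001-✓ 001-0✓ 001-1✓ 0010-✓ 0011-✓ 01-00✓ 01-10✓ 010-0✓ 010-1✓ 0100-✓ 0101-✓ 011-0✓ 1-011✓ 1-100✓ 1-110✓ 1-111✓ 10-10✓ 10-11✓ 100-1 1001-✓ 101-0✓ 1011-✓ 11-00✓ 11-11✓ 111-0✓ 1111-✓
Round 2: --011 --100✓ --110✓ -0-10✓ -0-11✓ -001-✓ -01-0✓ -011-✓ -1-00 -11-0✓ 0--10 0-01- 0-1-0✓ 00-1-✓ 001-- 01--0 010-- 1--11 1-1-0✓ 1-11- 10-1-✓
Round 3: --1-0 -0-1-
PIs = {--011, --1-0, -0-1-, -1-00, 0--10, 0-01-, 001--, 01--0, 010--, 1--11, 1-11-, 100-1}
Coverage chart:
  m2: -0-1-,0--10,0-01-
  m3: --011,-0-1-,0-01-
  m4: --1-0,001--
  m5: 001-- ←essential
  m6: --1-0,-0-1-,0--10,001--
  m7: -0-1-,001--
  m8: -1-00,01--0,010--
  m10: 0--10,0-01-,01--0,010--
  m11: --011,0-01-,010--
  m14: --1-0,0--10,01--0
  m17: 100-1 ←essential
  m18: -0-1- ←essential
  m19: --011,-0-1-,1--11,100-1
  m20: --1-0 ←essential
  m23: -0-1-,1--11,1-11-
  m24: -1-00 ←essential
  m27: --011,1--11
  m28: --1-0,-1-00
  m31: 1--11,1-11-
Essential: --1-0, -0-1-, -1-00, 001--, 100-1

5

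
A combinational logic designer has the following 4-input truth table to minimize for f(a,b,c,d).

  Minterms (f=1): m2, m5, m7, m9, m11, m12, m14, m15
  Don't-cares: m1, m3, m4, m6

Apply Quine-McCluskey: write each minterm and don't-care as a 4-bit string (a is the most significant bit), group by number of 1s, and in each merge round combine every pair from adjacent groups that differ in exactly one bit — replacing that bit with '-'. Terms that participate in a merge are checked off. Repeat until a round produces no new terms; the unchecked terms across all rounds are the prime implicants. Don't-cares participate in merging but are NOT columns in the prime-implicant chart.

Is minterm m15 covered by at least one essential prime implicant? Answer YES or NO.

[col 0] 0001*, 0010*, 0011*, 0100*, 0101*, 0110*, 0111*, 1001*, 1011*, 1100*, 1110*, 1111*
[col 1] -001*, -011*, -100*, -110*, -111*, 0-01*, 0-10*, 0-11*, 00-1*, 001-*, 01-0*, 01-1*, 010-*, 011-*, 1-11*, 10-1*, 11-0*, 111-*
[col 2] --11, -0-1, -1-0, -11-, 0--1, 0-1-, 01--
Prime implicants: --11, -0-1, -1-0, -11-, 0--1, 0-1-, 01--
PI chart (minterm → PIs covering it):
  2 | 0-1-  (sole → essential)
  5 | 0--1,01--
  7 | --11,-11-,0--1,0-1-,01--
  9 | -0-1  (sole → essential)
  11 | --11,-0-1
  12 | -1-0  (sole → essential)
  14 | -1-0,-11-
  15 | --11,-11-
Essential prime implicants: -0-1, -1-0, 0-1-

NO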